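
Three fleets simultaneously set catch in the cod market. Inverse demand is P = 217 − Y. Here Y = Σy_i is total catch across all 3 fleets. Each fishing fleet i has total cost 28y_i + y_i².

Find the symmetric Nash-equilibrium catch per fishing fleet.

31.5

A representative fishing fleet's profit is π_i = y_i(217 − Y) − 28y_i − y_i², with Y = y_i + Σ_{j≠i} y_j.
First-order condition: 189 − 4y_i − Σ_{j≠i} y_j = 0.
Imposing symmetry (y_j = y for all j) turns Σ_{j≠i} y_j into 2y, so 189 = 6y and y = 31.5.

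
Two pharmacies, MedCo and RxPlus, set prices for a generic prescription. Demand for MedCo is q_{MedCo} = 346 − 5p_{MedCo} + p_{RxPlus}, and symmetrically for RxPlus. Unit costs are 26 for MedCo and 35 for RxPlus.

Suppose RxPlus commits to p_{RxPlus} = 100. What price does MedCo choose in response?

MedCo's profit: π = (p_{MedCo} − 26)(346 − 5p_{MedCo} + p_{RxPlus}).
∂π/∂p_{MedCo} = 476 − 10p_{MedCo} + p_{RxPlus} = 0 ⇒ p_{MedCo} = 47.6 + 0.1p_{RxPlus}.
At p_{RxPlus} = 100: p_{MedCo} = 47.6 + 0.1·100 = 57.6.

57.6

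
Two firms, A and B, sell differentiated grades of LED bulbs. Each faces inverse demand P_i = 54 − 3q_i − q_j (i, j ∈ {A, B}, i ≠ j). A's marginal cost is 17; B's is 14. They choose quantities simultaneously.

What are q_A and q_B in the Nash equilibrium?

5.2, 5.8

Firm A's profit: π = q_A(54 − 3q_A − q_B) − 17q_A.
∂π/∂q_A = 37 − 6q_A − q_B = 0 ⇒ q_A = 37/6 − (1/6)q_B.
Similarly q_B = 20/3 − (1/6)q_A.
Substituting the second reaction function into the first: q_A = 37/6 − (1/6)(20/3 − (1/6)q_A), which gives (35/36)q_A = 91/18 ⇒ q_A = 5.2.
Then q_B = 20/3 − (1/6)·5.2 = 5.8.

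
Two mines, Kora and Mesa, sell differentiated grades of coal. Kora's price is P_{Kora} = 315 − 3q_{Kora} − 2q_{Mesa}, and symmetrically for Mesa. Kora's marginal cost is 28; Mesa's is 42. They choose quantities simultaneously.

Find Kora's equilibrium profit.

Mine Kora's profit: π = q_{Kora}(315 − 3q_{Kora} − 2q_{Mesa}) − 28q_{Kora}.
∂π/∂q_{Kora} = 287 − 6q_{Kora} − 2q_{Mesa} = 0 ⇒ q_{Kora} = 287/6 − (1/3)q_{Mesa}.
Similarly q_{Mesa} = 45.5 − (1/3)q_{Kora}.
Substituting the second reaction function into the first: q_{Kora} = 287/6 − (1/3)(45.5 − (1/3)q_{Kora}), which gives (8/9)q_{Kora} = 98/3 ⇒ q_{Kora} = 36.75.
Then q_{Mesa} = 45.5 − (1/3)·36.75 = 33.25.
P_{Kora} = 315 − 3·36.75 − 2·33.25 = 138.25.
Profit = (138.25 − 28)·36.75 = 4051.6875.

4051.6875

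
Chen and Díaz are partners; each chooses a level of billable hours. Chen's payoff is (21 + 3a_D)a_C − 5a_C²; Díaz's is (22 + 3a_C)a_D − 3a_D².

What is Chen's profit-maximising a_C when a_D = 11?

5.4

Expanding Chen's payoff: 21a_C + 3a_Da_C − 5a_C².
∂π/∂a_C = 21 + 3a_D − 10a_C = 0, so a_C = 2.1 + 0.3a_D.
At a_D = 11: a_C = 2.1 + 0.3·11 = 5.4.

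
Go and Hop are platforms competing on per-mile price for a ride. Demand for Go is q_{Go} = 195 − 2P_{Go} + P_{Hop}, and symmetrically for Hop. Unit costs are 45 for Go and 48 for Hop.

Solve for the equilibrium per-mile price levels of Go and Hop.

95.4, 96.6

Go's profit: π = (P_{Go} − 45)(195 − 2P_{Go} + P_{Hop}).
∂π/∂P_{Go} = 285 − 4P_{Go} + P_{Hop} = 0 ⇒ P_{Go} = 71.25 + 0.25P_{Hop}.
Similarly P_{Hop} = 72.75 + 0.25P_{Go}.
Solving the two reaction functions simultaneously: (1 − (0.25)(0.25))P_{Go} = 71.25 + 0.25·72.75, so 0.9375P_{Go} = 89.4375 and P_{Go} = 95.4.
Then P_{Hop} = 72.75 + 0.25·95.4 = 96.6.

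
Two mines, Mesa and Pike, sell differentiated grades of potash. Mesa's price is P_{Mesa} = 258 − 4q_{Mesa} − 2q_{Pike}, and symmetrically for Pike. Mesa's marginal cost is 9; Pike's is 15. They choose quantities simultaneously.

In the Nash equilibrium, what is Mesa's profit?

2520.04

Mine Mesa's profit: π = q_{Mesa}(258 − 4q_{Mesa} − 2q_{Pike}) − 9q_{Mesa}.
∂π/∂q_{Mesa} = 249 − 8q_{Mesa} − 2q_{Pike} = 0 ⇒ q_{Mesa} = 31.125 − 0.25q_{Pike}.
Similarly q_{Pike} = 30.375 − 0.25q_{Mesa}.
Plugging q_{Pike} into Mesa's best response: q_{Mesa} = 31.125 − 0.25(30.375 − 0.25q_{Mesa}) ⇒ 0.9375q_{Mesa} = 753/32, so q_{Mesa} = 25.1.
Then q_{Pike} = 30.375 − 0.25·25.1 = 24.1.
P_{Mesa} = 258 − 4·25.1 − 2·24.1 = 109.4.
Profit = (109.4 − 9)·25.1 = 2520.04.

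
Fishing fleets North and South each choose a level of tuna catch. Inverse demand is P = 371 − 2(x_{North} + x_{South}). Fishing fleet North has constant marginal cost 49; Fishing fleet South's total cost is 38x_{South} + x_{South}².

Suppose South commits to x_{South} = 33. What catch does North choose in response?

Fishing fleet North's profit: π = x_{North}(371 − 2(x_{North} + x_{South})) − 49x_{North}.
∂π/∂x_{North} = 322 − 4x_{North} − 2x_{South} = 0, so x_{North} = 80.5 − 0.5x_{South}.
At x_{South} = 33: x_{North} = 80.5 − 0.5·33 = 64.

64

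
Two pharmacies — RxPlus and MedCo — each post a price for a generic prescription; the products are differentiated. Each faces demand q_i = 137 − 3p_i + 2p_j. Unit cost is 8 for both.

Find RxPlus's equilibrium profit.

3120.1875

RxPlus's profit: π = (p_{RxPlus} − 8)(137 − 3p_{RxPlus} + 2p_{MedCo}).
∂π/∂p_{RxPlus} = 161 − 6p_{RxPlus} + 2p_{MedCo} = 0 ⇒ p_{RxPlus} = 161/6 + (1/3)p_{MedCo}.
By symmetry p_{MedCo} = p_{RxPlus}; substituting into the reaction function, (2/3)p_{RxPlus} = 161/6 and p_{RxPlus} = 40.25.
q_{RxPlus} = 137 − 3·40.25 + 2·40.25 = 96.75.
Profit = (40.25 − 8)·96.75 = 3120.1875.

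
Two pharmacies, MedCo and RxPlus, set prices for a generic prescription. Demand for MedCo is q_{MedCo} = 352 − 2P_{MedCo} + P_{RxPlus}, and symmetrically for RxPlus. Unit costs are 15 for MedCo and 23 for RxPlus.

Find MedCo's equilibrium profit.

MedCo's profit: π = (P_{MedCo} − 15)(352 − 2P_{MedCo} + P_{RxPlus}).
∂π/∂P_{MedCo} = 382 − 4P_{MedCo} + P_{RxPlus} = 0 ⇒ P_{MedCo} = 95.5 + 0.25P_{RxPlus}.
Similarly P_{RxPlus} = 99.5 + 0.25P_{MedCo}.
Plugging P_{RxPlus} into MedCo's best response: P_{MedCo} = 95.5 + 0.25(99.5 + 0.25P_{MedCo}) ⇒ 0.9375P_{MedCo} = 120.375, so P_{MedCo} = 128.4.
Then P_{RxPlus} = 99.5 + 0.25·128.4 = 131.6.
q_{MedCo} = 352 − 2·128.4 + 131.6 = 226.8.
Profit = (128.4 − 15)·226.8 = 25719.12.

25719.12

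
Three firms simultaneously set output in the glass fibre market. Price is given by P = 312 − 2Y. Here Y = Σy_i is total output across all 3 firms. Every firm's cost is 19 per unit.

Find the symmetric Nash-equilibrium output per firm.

A representative firm's profit is π_i = y_i(312 − 2Y) − 19y_i, with Y = y_i + Σ_{j≠i} y_j.
First-order condition: 293 − 4y_i − 2Σ_{j≠i} y_j = 0.
Imposing symmetry (y_j = y for all j) turns Σ_{j≠i} y_j into 2y, so 293 = 8y and y = 36.625.

36.625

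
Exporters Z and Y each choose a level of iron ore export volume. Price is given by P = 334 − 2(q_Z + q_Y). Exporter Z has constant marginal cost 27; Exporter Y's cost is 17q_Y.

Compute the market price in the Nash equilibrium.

126

Exporter Z's profit: π = q_Z(334 − 2(q_Z + q_Y)) − 27q_Z.
∂π/∂q_Z = 307 − 4q_Z − 2q_Y = 0, so q_Z = 76.75 − 0.5q_Y.
By the same steps for Y: q_Y = 79.25 − 0.5q_Z.
Plugging q_Y into Z's best response: q_Z = 76.75 − 0.5(79.25 − 0.5q_Z) ⇒ 0.75q_Z = 37.125, so q_Z = 49.5.
Then q_Y = 79.25 − 0.5·49.5 = 54.5.
Equilibrium price: P = 334 − 2·104 = 126.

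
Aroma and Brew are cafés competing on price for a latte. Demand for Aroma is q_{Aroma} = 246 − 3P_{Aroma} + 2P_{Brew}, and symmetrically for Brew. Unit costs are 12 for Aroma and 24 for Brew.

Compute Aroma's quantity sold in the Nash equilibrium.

182.25

Aroma's profit: π = (P_{Aroma} − 12)(246 − 3P_{Aroma} + 2P_{Brew}).
∂π/∂P_{Aroma} = 282 − 6P_{Aroma} + 2P_{Brew} = 0 ⇒ P_{Aroma} = 47 + (1/3)P_{Brew}.
Similarly P_{Brew} = 53 + (1/3)P_{Aroma}.
Plugging P_{Brew} into Aroma's best response: P_{Aroma} = 47 + (1/3)(53 + (1/3)P_{Aroma}) ⇒ (8/9)P_{Aroma} = 194/3, so P_{Aroma} = 72.75.
Then P_{Brew} = 53 + (1/3)·72.75 = 77.25.
q_{Aroma} = 246 − 3·72.75 + 2·77.25 = 182.25.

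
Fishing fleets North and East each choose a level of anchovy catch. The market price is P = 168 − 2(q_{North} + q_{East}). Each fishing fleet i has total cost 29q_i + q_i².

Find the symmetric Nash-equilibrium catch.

17.375

Fishing fleet North's profit: π = q_{North}(168 − 2(q_{North} + q_{East})) − 29q_{North} − q_{North}².
∂π/∂q_{North} = 139 − 6q_{North} − 2q_{East} = 0, so q_{North} = 139/6 − (1/3)q_{East}.
Setting q_{North} = q_{East} in the reaction function: q_{North} = 139/6 − (1/3)q_{North}, so q_{North} = (139/6) / (4/3) = 17.375.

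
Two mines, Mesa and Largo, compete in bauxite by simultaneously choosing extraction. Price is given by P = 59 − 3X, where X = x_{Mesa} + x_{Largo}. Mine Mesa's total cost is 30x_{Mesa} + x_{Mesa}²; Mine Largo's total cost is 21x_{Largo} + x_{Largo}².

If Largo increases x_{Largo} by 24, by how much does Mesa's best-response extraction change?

-9

Mine Mesa's profit: π = x_{Mesa}(59 − 3(x_{Mesa} + x_{Largo})) − 30x_{Mesa} − x_{Mesa}².
∂π/∂x_{Mesa} = 29 − 8x_{Mesa} − 3x_{Largo} = 0, so x_{Mesa} = 3.625 − 0.375x_{Largo}.
The reaction-function slope is −0.375, so a 24-unit rise in x_{Largo} moves x_{Mesa} by −0.375 × 24 = −9. Mesa's best response falls — the actions are strategic substitutes.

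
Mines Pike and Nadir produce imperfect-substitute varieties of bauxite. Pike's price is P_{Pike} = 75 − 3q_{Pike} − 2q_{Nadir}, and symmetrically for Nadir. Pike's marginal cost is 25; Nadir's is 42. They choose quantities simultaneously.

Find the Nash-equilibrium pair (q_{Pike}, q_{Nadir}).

7.3125, 3.0625

Mine Pike's profit: π = q_{Pike}(75 − 3q_{Pike} − 2q_{Nadir}) − 25q_{Pike}.
∂π/∂q_{Pike} = 50 − 6q_{Pike} − 2q_{Nadir} = 0 ⇒ q_{Pike} = 25/3 − (1/3)q_{Nadir}.
Similarly q_{Nadir} = 5.5 − (1/3)q_{Pike}.
Substituting the second reaction function into the first: q_{Pike} = 25/3 − (1/3)(5.5 − (1/3)q_{Pike}), which gives (8/9)q_{Pike} = 6.5 ⇒ q_{Pike} = 7.3125.
Then q_{Nadir} = 5.5 − (1/3)·7.3125 = 3.0625.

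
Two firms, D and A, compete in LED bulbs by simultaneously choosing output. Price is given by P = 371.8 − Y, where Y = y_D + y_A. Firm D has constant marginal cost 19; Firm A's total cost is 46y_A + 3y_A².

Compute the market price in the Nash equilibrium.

185.44

Firm D's profit: π = y_D(371.8 − (y_D + y_A)) − 19y_D.
∂π/∂y_D = 352.8 − 2y_D − y_A = 0, so y_D = 176.4 − 0.5y_A.
For A: ∂π/∂y_A = 325.8 − 8y_A − y_D = 0 ⇒ y_A = 40.725 − 0.125y_D.
Substituting the second reaction function into the first: y_D = 176.4 − 0.5(40.725 − 0.125y_D), which gives 0.9375y_D = 156.0375 ⇒ y_D = 166.44.
Then y_A = 40.725 − 0.125·166.44 = 19.92.
Equilibrium price: P = 371.8 − 186.36 = 185.44.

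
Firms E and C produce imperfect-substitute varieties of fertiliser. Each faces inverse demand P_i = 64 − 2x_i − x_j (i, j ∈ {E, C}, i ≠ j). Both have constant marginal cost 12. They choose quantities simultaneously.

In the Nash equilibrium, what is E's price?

32.8

Firm E's profit: π = x_E(64 − 2x_E − x_C) − 12x_E.
∂π/∂x_E = 52 − 4x_E − x_C = 0 ⇒ x_E = 13 − 0.25x_C.
Setting x_E = x_C in the reaction function: x_E = 13 − 0.25x_E, so x_E = 13 / 1.25 = 10.4.
P_E = 64 − 2·10.4 − 10.4 = 32.8.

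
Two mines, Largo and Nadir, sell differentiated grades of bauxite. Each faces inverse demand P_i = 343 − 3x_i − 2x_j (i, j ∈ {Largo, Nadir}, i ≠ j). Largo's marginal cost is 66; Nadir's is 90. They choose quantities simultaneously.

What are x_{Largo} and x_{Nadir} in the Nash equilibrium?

36.125, 30.125

Mine Largo's profit: π = x_{Largo}(343 − 3x_{Largo} − 2x_{Nadir}) − 66x_{Largo}.
∂π/∂x_{Largo} = 277 − 6x_{Largo} − 2x_{Nadir} = 0 ⇒ x_{Largo} = 277/6 − (1/3)x_{Nadir}.
Similarly x_{Nadir} = 253/6 − (1/3)x_{Largo}.
Substituting the second reaction function into the first: x_{Largo} = 277/6 − (1/3)(253/6 − (1/3)x_{Largo}), which gives (8/9)x_{Largo} = 289/9 ⇒ x_{Largo} = 36.125.
Then x_{Nadir} = 253/6 − (1/3)·36.125 = 30.125.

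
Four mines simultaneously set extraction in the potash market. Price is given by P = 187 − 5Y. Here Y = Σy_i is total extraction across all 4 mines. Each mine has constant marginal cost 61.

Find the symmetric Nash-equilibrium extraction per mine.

A representative mine's profit is π_i = y_i(187 − 5Y) − 61y_i, with Y = y_i + Σ_{j≠i} y_j.
First-order condition: 126 − 10y_i − 5Σ_{j≠i} y_j = 0.
In a symmetric equilibrium every mine chooses the same y, so Σ_{j≠i} y_j = 3y. The condition becomes 126 − 25y = 0, giving y = 126/25 = 5.04.

5.04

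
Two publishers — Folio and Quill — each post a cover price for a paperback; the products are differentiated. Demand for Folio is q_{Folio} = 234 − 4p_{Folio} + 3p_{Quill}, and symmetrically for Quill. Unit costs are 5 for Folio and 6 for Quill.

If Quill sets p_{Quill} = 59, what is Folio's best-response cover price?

53.875

Folio's profit: π = (p_{Folio} − 5)(234 − 4p_{Folio} + 3p_{Quill}).
∂π/∂p_{Folio} = 254 − 8p_{Folio} + 3p_{Quill} = 0 ⇒ p_{Folio} = 31.75 + 0.375p_{Quill}.
At p_{Quill} = 59: p_{Folio} = 31.75 + 0.375·59 = 53.875.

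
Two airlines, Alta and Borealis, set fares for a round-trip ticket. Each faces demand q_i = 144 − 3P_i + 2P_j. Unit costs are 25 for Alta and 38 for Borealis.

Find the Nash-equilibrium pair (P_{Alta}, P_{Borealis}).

57.1875, 62.0625

Alta's profit: π = (P_{Alta} − 25)(144 − 3P_{Alta} + 2P_{Borealis}).
∂π/∂P_{Alta} = 219 − 6P_{Alta} + 2P_{Borealis} = 0 ⇒ P_{Alta} = 36.5 + (1/3)P_{Borealis}.
Similarly P_{Borealis} = 43 + (1/3)P_{Alta}.
Solving the two reaction functions simultaneously: (1 − (1/3)(1/3))P_{Alta} = 36.5 + (1/3)·43, so (8/9)P_{Alta} = 305/6 and P_{Alta} = 57.1875.
Then P_{Borealis} = 43 + (1/3)·57.1875 = 62.0625.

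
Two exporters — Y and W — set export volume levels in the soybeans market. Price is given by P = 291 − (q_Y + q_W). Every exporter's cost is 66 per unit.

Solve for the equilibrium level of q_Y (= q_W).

75

Exporter Y's profit: π = q_Y(291 − (q_Y + q_W)) − 66q_Y.
∂π/∂q_Y = 225 − 2q_Y − q_W = 0, so q_Y = 112.5 − 0.5q_W.
Setting q_Y = q_W in the reaction function: q_Y = 112.5 − 0.5q_Y, so q_Y = 112.5 / 1.5 = 75.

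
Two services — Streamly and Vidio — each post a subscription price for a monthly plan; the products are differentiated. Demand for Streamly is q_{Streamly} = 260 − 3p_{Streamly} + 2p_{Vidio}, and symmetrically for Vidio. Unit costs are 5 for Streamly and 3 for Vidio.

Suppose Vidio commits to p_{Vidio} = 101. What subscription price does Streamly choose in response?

Streamly's profit: π = (p_{Streamly} − 5)(260 − 3p_{Streamly} + 2p_{Vidio}).
∂π/∂p_{Streamly} = 275 − 6p_{Streamly} + 2p_{Vidio} = 0 ⇒ p_{Streamly} = 275/6 + (1/3)p_{Vidio}.
At p_{Vidio} = 101: p_{Streamly} = 275/6 + (1/3)·101 = 79.5.

79.5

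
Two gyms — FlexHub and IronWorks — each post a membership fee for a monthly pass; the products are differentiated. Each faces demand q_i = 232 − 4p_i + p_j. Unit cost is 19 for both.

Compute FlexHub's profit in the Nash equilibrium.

FlexHub's profit: π = (p_{FlexHub} − 19)(232 − 4p_{FlexHub} + p_{IronWorks}).
∂π/∂p_{FlexHub} = 308 − 8p_{FlexHub} + p_{IronWorks} = 0 ⇒ p_{FlexHub} = 38.5 + 0.125p_{IronWorks}.
The game is symmetric, so in equilibrium p_{IronWorks} = p_{FlexHub}: the reaction function gives 0.875p_{FlexHub} = 38.5, hence p_{FlexHub} = 44.
q_{FlexHub} = 232 − 4·44 + 44 = 100.
Profit = (44 − 19)·100 = 2500.

2500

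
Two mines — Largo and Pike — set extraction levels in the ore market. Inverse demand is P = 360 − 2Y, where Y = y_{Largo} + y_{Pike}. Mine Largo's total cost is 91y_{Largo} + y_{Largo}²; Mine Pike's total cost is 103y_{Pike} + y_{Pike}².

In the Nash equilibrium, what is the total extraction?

65.75

Mine Largo's profit: π = y_{Largo}(360 − 2(y_{Largo} + y_{Pike})) − 91y_{Largo} − y_{Largo}².
∂π/∂y_{Largo} = 269 − 6y_{Largo} − 2y_{Pike} = 0, so y_{Largo} = 269/6 − (1/3)y_{Pike}.
By the same steps for Pike: y_{Pike} = 257/6 − (1/3)y_{Largo}.
Substituting the second reaction function into the first: y_{Largo} = 269/6 − (1/3)(257/6 − (1/3)y_{Largo}), which gives (8/9)y_{Largo} = 275/9 ⇒ y_{Largo} = 34.375.
Then y_{Pike} = 257/6 − (1/3)·34.375 = 31.375.
Total extraction: 34.375 + 31.375 = 65.75.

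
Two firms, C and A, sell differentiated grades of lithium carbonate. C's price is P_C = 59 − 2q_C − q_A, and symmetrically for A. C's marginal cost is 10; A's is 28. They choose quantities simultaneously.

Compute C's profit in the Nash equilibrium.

242

Firm C's profit: π = q_C(59 − 2q_C − q_A) − 10q_C.
∂π/∂q_C = 49 − 4q_C − q_A = 0 ⇒ q_C = 12.25 − 0.25q_A.
Similarly q_A = 7.75 − 0.25q_C.
Plugging q_A into C's best response: q_C = 12.25 − 0.25(7.75 − 0.25q_C) ⇒ 0.9375q_C = 10.3125, so q_C = 11.
Then q_A = 7.75 − 0.25·11 = 5.
P_C = 59 − 2·11 − 5 = 32.
Profit = (32 − 10)·11 = 242.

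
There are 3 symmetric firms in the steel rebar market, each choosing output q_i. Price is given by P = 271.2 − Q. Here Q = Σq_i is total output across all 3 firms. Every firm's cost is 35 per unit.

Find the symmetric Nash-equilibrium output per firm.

A representative firm's profit is π_i = q_i(271.2 − Q) − 35q_i, with Q = q_i + Σ_{j≠i} q_j.
First-order condition: 236.2 − 2q_i − Σ_{j≠i} q_j = 0.
With identical firms, set every q_j = q: then 236.2 − 2q − 2q = 0, i.e. q = 236.2/4 = 59.05.

59.05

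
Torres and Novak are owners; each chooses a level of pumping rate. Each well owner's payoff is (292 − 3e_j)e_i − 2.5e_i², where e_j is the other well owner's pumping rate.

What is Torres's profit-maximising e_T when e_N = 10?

52.4

Torres's payoff is (292 − 3e_N)e_T − 2.5e_T².
∂π/∂e_T = 292 − 3e_N − 5e_T = 0, so e_T = 58.4 − 0.6e_N.
At e_N = 10: e_T = 58.4 − 0.6·10 = 52.4.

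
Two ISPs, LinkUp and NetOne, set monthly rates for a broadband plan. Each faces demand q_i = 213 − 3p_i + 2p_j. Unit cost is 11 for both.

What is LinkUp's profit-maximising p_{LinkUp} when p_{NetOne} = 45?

56

LinkUp's profit: π = (p_{LinkUp} − 11)(213 − 3p_{LinkUp} + 2p_{NetOne}).
∂π/∂p_{LinkUp} = 246 − 6p_{LinkUp} + 2p_{NetOne} = 0 ⇒ p_{LinkUp} = 41 + (1/3)p_{NetOne}.
At p_{NetOne} = 45: p_{LinkUp} = 41 + (1/3)·45 = 56.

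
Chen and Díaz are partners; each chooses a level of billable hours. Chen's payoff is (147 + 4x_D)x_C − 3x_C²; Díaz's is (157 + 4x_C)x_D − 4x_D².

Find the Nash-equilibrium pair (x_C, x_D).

56.375, 47.8125

Expanding Chen's payoff: 147x_C + 4x_Dx_C − 3x_C².
∂π/∂x_C = 147 + 4x_D − 6x_C = 0, so x_C = 24.5 + (2/3)x_D.
Likewise for Díaz: x_D = 19.625 + 0.5x_C.
Solving the two reaction functions simultaneously: (1 − (2/3)(0.5))x_C = 24.5 + (2/3)·19.625, so (2/3)x_C = 451/12 and x_C = 56.375.
Then x_D = 19.625 + 0.5·56.375 = 47.8125.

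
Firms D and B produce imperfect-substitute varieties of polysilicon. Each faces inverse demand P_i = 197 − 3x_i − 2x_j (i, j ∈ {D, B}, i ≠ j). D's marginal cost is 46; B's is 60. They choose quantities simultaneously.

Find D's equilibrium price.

Firm D's profit: π = x_D(197 − 3x_D − 2x_B) − 46x_D.
∂π/∂x_D = 151 − 6x_D − 2x_B = 0 ⇒ x_D = 151/6 − (1/3)x_B.
Similarly x_B = 137/6 − (1/3)x_D.
Plugging x_B into D's best response: x_D = 151/6 − (1/3)(137/6 − (1/3)x_D) ⇒ (8/9)x_D = 158/9, so x_D = 19.75.
Then x_B = 137/6 − (1/3)·19.75 = 16.25.
P_D = 197 − 3·19.75 − 2·16.25 = 105.25.

105.25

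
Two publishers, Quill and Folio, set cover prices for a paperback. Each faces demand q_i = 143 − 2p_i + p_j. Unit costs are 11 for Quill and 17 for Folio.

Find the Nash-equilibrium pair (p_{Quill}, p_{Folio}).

55.8, 58.2

Quill's profit: π = (p_{Quill} − 11)(143 − 2p_{Quill} + p_{Folio}).
∂π/∂p_{Quill} = 165 − 4p_{Quill} + p_{Folio} = 0 ⇒ p_{Quill} = 41.25 + 0.25p_{Folio}.
Similarly p_{Folio} = 44.25 + 0.25p_{Quill}.
Solving the two reaction functions simultaneously: (1 − (0.25)(0.25))p_{Quill} = 41.25 + 0.25·44.25, so 0.9375p_{Quill} = 52.3125 and p_{Quill} = 55.8.
Then p_{Folio} = 44.25 + 0.25·55.8 = 58.2.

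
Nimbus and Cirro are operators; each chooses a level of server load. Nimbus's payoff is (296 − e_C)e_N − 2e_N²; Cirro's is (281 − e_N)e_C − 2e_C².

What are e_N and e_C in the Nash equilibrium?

Expanding Nimbus's payoff: 296e_N − e_Ce_N − 2e_N².
∂π/∂e_N = 296 − e_C − 4e_N = 0, so e_N = 74 − 0.25e_C.
Likewise for Cirro: e_C = 70.25 − 0.25e_N.
Solving the two reaction functions simultaneously: (1 − (−0.25)(−0.25))e_N = 74 − 0.25·70.25, so 0.9375e_N = 56.4375 and e_N = 60.2.
Then e_C = 70.25 − 0.25·60.2 = 55.2.

60.2, 55.2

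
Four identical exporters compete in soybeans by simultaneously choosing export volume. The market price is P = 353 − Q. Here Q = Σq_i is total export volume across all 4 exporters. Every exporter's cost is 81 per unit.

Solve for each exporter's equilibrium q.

54.4

A representative exporter's profit is π_i = q_i(353 − Q) − 81q_i, with Q = q_i + Σ_{j≠i} q_j.
First-order condition: 272 − 2q_i − Σ_{j≠i} q_j = 0.
With identical exporters, set every q_j = q: then 272 − 2q − 3q = 0, i.e. q = 272/5 = 54.4.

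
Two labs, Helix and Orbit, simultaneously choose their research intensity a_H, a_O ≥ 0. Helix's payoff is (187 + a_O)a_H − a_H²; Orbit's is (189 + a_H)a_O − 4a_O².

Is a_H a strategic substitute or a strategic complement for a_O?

strategic complements

Expanding Helix's payoff: 187a_H + a_Oa_H − a_H².
∂π/∂a_H = 187 + a_O − 2a_H = 0, so a_H = 93.5 + 0.5a_O.
The best-response slope da_H/da_O = 0.5 > 0: the reaction function is upward-sloping, so the choices are strategic complements.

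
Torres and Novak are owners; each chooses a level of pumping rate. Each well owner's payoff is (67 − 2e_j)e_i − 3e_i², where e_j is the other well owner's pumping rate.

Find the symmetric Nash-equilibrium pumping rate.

8.375

Torres's payoff is (67 − 2e_N)e_T − 3e_T².
∂π/∂e_T = 67 − 2e_N − 6e_T = 0, so e_T = 67/6 − (1/3)e_N.
The game is symmetric, so in equilibrium e_N = e_T: the reaction function gives (4/3)e_T = 67/6, hence e_T = 8.375.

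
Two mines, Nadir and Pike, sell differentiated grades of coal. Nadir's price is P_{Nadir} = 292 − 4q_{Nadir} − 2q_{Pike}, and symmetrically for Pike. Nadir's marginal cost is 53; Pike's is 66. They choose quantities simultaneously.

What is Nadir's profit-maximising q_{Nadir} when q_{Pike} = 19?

Mine Nadir's profit: π = q_{Nadir}(292 − 4q_{Nadir} − 2q_{Pike}) − 53q_{Nadir}.
∂π/∂q_{Nadir} = 239 − 8q_{Nadir} − 2q_{Pike} = 0 ⇒ q_{Nadir} = 29.875 − 0.25q_{Pike}.
At q_{Pike} = 19: q_{Nadir} = 29.875 − 0.25·19 = 25.125.

25.125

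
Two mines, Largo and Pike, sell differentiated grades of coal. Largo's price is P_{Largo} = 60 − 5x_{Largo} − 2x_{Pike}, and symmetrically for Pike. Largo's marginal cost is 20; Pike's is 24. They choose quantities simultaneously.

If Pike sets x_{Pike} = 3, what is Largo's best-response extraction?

Mine Largo's profit: π = x_{Largo}(60 − 5x_{Largo} − 2x_{Pike}) − 20x_{Largo}.
∂π/∂x_{Largo} = 40 − 10x_{Largo} − 2x_{Pike} = 0 ⇒ x_{Largo} = 4 − 0.2x_{Pike}.
At x_{Pike} = 3: x_{Largo} = 4 − 0.2·3 = 3.4.

3.4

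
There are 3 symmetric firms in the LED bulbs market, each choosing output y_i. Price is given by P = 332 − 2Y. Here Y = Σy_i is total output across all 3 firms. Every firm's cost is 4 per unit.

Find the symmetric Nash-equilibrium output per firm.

41

A representative firm's profit is π_i = y_i(332 − 2Y) − 4y_i, with Y = y_i + Σ_{j≠i} y_j.
First-order condition: 328 − 4y_i − 2Σ_{j≠i} y_j = 0.
Imposing symmetry (y_j = y for all j) turns Σ_{j≠i} y_j into 2y, so 328 = 8y and y = 41.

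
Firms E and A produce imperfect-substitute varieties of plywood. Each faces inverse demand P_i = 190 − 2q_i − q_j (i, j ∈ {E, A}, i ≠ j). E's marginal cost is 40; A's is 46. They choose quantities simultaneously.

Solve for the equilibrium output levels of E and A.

30.4, 28.4

Firm E's profit: π = q_E(190 − 2q_E − q_A) − 40q_E.
∂π/∂q_E = 150 − 4q_E − q_A = 0 ⇒ q_E = 37.5 − 0.25q_A.
Similarly q_A = 36 − 0.25q_E.
Solving the two reaction functions simultaneously: (1 − (−0.25)(−0.25))q_E = 37.5 − 0.25·36, so 0.9375q_E = 28.5 and q_E = 30.4.
Then q_A = 36 − 0.25·30.4 = 28.4.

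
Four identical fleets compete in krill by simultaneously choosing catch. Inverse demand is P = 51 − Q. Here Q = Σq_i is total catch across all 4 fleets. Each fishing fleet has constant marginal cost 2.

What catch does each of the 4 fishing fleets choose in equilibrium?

A representative fishing fleet's profit is π_i = q_i(51 − Q) − 2q_i, with Q = q_i + Σ_{j≠i} q_j.
First-order condition: 49 − 2q_i − Σ_{j≠i} q_j = 0.
With identical fishing fleets, set every q_j = q: then 49 − 2q − 3q = 0, i.e. q = 49/5 = 9.8.

9.8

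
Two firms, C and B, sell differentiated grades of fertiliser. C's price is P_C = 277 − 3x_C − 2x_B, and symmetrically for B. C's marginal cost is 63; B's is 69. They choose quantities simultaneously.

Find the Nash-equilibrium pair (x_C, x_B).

27.125, 25.625

Firm C's profit: π = x_C(277 − 3x_C − 2x_B) − 63x_C.
∂π/∂x_C = 214 − 6x_C − 2x_B = 0 ⇒ x_C = 107/3 − (1/3)x_B.
Similarly x_B = 104/3 − (1/3)x_C.
Plugging x_B into C's best response: x_C = 107/3 − (1/3)(104/3 − (1/3)x_C) ⇒ (8/9)x_C = 217/9, so x_C = 27.125.
Then x_B = 104/3 − (1/3)·27.125 = 25.625.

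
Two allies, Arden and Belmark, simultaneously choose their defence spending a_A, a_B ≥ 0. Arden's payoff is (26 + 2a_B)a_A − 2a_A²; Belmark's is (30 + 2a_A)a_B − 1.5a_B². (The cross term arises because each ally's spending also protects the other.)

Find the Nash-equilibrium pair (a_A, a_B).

Expanding Arden's payoff: 26a_A + 2a_Ba_A − 2a_A².
∂π/∂a_A = 26 + 2a_B − 4a_A = 0, so a_A = 6.5 + 0.5a_B.
Likewise for Belmark: a_B = 10 + (2/3)a_A.
Solving the two reaction functions simultaneously: (1 − (0.5)(2/3))a_A = 6.5 + 0.5·10, so (2/3)a_A = 11.5 and a_A = 17.25.
Then a_B = 10 + (2/3)·17.25 = 21.5.

17.25, 21.5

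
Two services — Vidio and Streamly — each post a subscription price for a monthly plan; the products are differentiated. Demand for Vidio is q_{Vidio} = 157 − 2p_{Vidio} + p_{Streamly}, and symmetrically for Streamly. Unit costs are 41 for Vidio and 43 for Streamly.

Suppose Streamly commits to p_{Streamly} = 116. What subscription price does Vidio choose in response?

88.75

Vidio's profit: π = (p_{Vidio} − 41)(157 − 2p_{Vidio} + p_{Streamly}).
∂π/∂p_{Vidio} = 239 − 4p_{Vidio} + p_{Streamly} = 0 ⇒ p_{Vidio} = 59.75 + 0.25p_{Streamly}.
At p_{Streamly} = 116: p_{Vidio} = 59.75 + 0.25·116 = 88.75.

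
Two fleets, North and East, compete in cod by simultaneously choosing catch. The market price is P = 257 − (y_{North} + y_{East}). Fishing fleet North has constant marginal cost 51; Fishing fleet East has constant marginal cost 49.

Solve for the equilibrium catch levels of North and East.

Fishing fleet North's profit: π = y_{North}(257 − (y_{North} + y_{East})) − 51y_{North}.
∂π/∂y_{North} = 206 − 2y_{North} − y_{East} = 0, so y_{North} = 103 − 0.5y_{East}.
By the same steps for East: y_{East} = 104 − 0.5y_{North}.
Solving the two reaction functions simultaneously: (1 − (−0.5)(−0.5))y_{North} = 103 − 0.5·104, so 0.75y_{North} = 51 and y_{North} = 68.
Then y_{East} = 104 − 0.5·68 = 70.

68, 70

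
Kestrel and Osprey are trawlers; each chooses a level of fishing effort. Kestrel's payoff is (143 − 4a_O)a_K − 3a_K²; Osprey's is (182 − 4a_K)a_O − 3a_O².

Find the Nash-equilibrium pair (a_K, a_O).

6.5, 26

Expanding Kestrel's payoff: 143a_K − 4a_Oa_K − 3a_K².
∂π/∂a_K = 143 − 4a_O − 6a_K = 0, so a_K = 143/6 − (2/3)a_O.
Likewise for Osprey: a_O = 91/3 − (2/3)a_K.
Solving the two reaction functions simultaneously: (1 − (−2/3)(−2/3))a_K = 143/6 − (2/3)·(91/3), so (5/9)a_K = 65/18 and a_K = 6.5.
Then a_O = 91/3 − (2/3)·6.5 = 26.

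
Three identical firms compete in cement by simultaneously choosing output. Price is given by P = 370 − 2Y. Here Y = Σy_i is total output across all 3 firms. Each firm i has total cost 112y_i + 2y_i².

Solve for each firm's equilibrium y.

21.5

A representative firm's profit is π_i = y_i(370 − 2Y) − 112y_i − 2y_i², with Y = y_i + Σ_{j≠i} y_j.
First-order condition: 258 − 8y_i − 2Σ_{j≠i} y_j = 0.
In a symmetric equilibrium every firm chooses the same y, so Σ_{j≠i} y_j = 2y. The condition becomes 258 − 12y = 0, giving y = 258/12 = 21.5.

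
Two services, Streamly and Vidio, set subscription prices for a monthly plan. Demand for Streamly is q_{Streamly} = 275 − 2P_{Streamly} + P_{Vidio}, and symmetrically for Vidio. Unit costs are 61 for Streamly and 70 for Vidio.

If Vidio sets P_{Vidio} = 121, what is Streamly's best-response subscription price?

Streamly's profit: π = (P_{Streamly} − 61)(275 − 2P_{Streamly} + P_{Vidio}).
∂π/∂P_{Streamly} = 397 − 4P_{Streamly} + P_{Vidio} = 0 ⇒ P_{Streamly} = 99.25 + 0.25P_{Vidio}.
At P_{Vidio} = 121: P_{Streamly} = 99.25 + 0.25·121 = 129.5.

129.5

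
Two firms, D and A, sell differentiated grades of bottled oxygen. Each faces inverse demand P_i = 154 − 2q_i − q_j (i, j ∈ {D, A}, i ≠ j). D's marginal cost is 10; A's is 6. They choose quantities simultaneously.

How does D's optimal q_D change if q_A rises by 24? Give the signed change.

Firm D's profit: π = q_D(154 − 2q_D − q_A) − 10q_D.
∂π/∂q_D = 144 − 4q_D − q_A = 0 ⇒ q_D = 36 − 0.25q_A.
The reaction-function slope is −0.25, so a 24-unit rise in q_A moves q_D by −0.25 × 24 = −6. D's best response falls — the actions are strategic substitutes.

-6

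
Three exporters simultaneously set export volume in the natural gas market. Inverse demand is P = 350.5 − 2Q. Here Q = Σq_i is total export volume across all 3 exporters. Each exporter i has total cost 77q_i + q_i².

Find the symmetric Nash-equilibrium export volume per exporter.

27.35

A representative exporter's profit is π_i = q_i(350.5 − 2Q) − 77q_i − q_i², with Q = q_i + Σ_{j≠i} q_j.
First-order condition: 273.5 − 6q_i − 2Σ_{j≠i} q_j = 0.
With identical exporters, set every q_j = q: then 273.5 − 6q − 4q = 0, i.e. q = 273.5/10 = 27.35.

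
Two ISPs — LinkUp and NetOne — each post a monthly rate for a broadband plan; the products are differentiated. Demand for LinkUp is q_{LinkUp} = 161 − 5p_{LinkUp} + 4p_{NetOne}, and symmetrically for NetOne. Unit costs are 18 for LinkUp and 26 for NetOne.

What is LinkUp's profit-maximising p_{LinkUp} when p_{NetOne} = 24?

LinkUp's profit: π = (p_{LinkUp} − 18)(161 − 5p_{LinkUp} + 4p_{NetOne}).
∂π/∂p_{LinkUp} = 251 − 10p_{LinkUp} + 4p_{NetOne} = 0 ⇒ p_{LinkUp} = 25.1 + 0.4p_{NetOne}.
At p_{NetOne} = 24: p_{LinkUp} = 25.1 + 0.4·24 = 34.7.

34.7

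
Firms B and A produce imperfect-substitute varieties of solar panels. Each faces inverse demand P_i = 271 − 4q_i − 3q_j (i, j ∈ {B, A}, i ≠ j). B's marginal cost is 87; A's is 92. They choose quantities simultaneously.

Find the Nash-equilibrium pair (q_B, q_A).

17, 16

Firm B's profit: π = q_B(271 − 4q_B − 3q_A) − 87q_B.
∂π/∂q_B = 184 − 8q_B − 3q_A = 0 ⇒ q_B = 23 − 0.375q_A.
Similarly q_A = 22.375 − 0.375q_B.
Plugging q_A into B's best response: q_B = 23 − 0.375(22.375 − 0.375q_B) ⇒ (55/64)q_B = 935/64, so q_B = 17.
Then q_A = 22.375 − 0.375·17 = 16.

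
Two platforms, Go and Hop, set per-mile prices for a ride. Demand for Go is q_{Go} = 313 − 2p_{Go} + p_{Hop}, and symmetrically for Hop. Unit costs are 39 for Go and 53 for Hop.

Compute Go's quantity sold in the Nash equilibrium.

186.4

Go's profit: π = (p_{Go} − 39)(313 − 2p_{Go} + p_{Hop}).
∂π/∂p_{Go} = 391 − 4p_{Go} + p_{Hop} = 0 ⇒ p_{Go} = 97.75 + 0.25p_{Hop}.
Similarly p_{Hop} = 104.75 + 0.25p_{Go}.
Plugging p_{Hop} into Go's best response: p_{Go} = 97.75 + 0.25(104.75 + 0.25p_{Go}) ⇒ 0.9375p_{Go} = 123.9375, so p_{Go} = 132.2.
Then p_{Hop} = 104.75 + 0.25·132.2 = 137.8.
q_{Go} = 313 − 2·132.2 + 137.8 = 186.4.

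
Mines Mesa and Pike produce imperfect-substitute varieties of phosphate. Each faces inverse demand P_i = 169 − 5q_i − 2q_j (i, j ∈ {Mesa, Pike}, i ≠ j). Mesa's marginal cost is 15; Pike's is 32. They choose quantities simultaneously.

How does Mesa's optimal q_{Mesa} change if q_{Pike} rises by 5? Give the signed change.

Mine Mesa's profit: π = q_{Mesa}(169 − 5q_{Mesa} − 2q_{Pike}) − 15q_{Mesa}.
∂π/∂q_{Mesa} = 154 − 10q_{Mesa} − 2q_{Pike} = 0 ⇒ q_{Mesa} = 15.4 − 0.2q_{Pike}.
The reaction-function slope is −0.2, so a 5-unit rise in q_{Pike} moves q_{Mesa} by −0.2 × 5 = −1. Mesa's best response falls — the actions are strategic substitutes.

-1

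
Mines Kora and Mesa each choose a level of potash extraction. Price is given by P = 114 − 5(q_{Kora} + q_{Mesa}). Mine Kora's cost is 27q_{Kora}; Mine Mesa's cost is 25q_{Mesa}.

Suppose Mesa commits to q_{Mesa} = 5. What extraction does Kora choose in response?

6.2

Mine Kora's profit: π = q_{Kora}(114 − 5(q_{Kora} + q_{Mesa})) − 27q_{Kora}.
∂π/∂q_{Kora} = 87 − 10q_{Kora} − 5q_{Mesa} = 0, so q_{Kora} = 8.7 − 0.5q_{Mesa}.
At q_{Mesa} = 5: q_{Kora} = 8.7 − 0.5·5 = 6.2.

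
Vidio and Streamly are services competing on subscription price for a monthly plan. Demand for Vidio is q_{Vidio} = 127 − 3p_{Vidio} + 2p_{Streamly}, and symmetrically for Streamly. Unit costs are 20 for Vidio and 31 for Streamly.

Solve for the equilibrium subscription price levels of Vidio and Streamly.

Vidio's profit: π = (p_{Vidio} − 20)(127 − 3p_{Vidio} + 2p_{Streamly}).
∂π/∂p_{Vidio} = 187 − 6p_{Vidio} + 2p_{Streamly} = 0 ⇒ p_{Vidio} = 187/6 + (1/3)p_{Streamly}.
Similarly p_{Streamly} = 110/3 + (1/3)p_{Vidio}.
Solving the two reaction functions simultaneously: (1 − (1/3)(1/3))p_{Vidio} = 187/6 + (1/3)·(110/3), so (8/9)p_{Vidio} = 781/18 and p_{Vidio} = 48.8125.
Then p_{Streamly} = 110/3 + (1/3)·48.8125 = 52.9375.

48.8125, 52.9375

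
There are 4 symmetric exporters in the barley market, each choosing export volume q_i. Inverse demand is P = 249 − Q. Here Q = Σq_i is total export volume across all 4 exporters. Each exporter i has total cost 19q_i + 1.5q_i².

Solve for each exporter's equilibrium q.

A representative exporter's profit is π_i = q_i(249 − Q) − 19q_i − 1.5q_i², with Q = q_i + Σ_{j≠i} q_j.
First-order condition: 230 − 5q_i − Σ_{j≠i} q_j = 0.
With identical exporters, set every q_j = q: then 230 − 5q − 3q = 0, i.e. q = 230/8 = 28.75.

28.75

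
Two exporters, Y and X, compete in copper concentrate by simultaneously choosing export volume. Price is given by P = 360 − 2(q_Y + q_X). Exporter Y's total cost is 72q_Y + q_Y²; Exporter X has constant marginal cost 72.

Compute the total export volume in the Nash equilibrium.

Exporter Y's profit: π = q_Y(360 − 2(q_Y + q_X)) − 72q_Y − q_Y².
∂π/∂q_Y = 288 − 6q_Y − 2q_X = 0, so q_Y = 48 − (1/3)q_X.
For X: ∂π/∂q_X = 288 − 4q_X − 2q_Y = 0 ⇒ q_X = 72 − 0.5q_Y.
Plugging q_X into Y's best response: q_Y = 48 − (1/3)(72 − 0.5q_Y) ⇒ (5/6)q_Y = 24, so q_Y = 28.8.
Then q_X = 72 − 0.5·28.8 = 57.6.
Total export volume: 28.8 + 57.6 = 86.4.

86.4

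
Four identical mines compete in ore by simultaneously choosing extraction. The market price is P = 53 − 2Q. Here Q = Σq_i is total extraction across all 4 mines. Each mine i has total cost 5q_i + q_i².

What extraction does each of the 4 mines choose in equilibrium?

4

A representative mine's profit is π_i = q_i(53 − 2Q) − 5q_i − q_i², with Q = q_i + Σ_{j≠i} q_j.
First-order condition: 48 − 6q_i − 2Σ_{j≠i} q_j = 0.
Imposing symmetry (q_j = q for all j) turns Σ_{j≠i} q_j into 3q, so 48 = 12q and q = 4.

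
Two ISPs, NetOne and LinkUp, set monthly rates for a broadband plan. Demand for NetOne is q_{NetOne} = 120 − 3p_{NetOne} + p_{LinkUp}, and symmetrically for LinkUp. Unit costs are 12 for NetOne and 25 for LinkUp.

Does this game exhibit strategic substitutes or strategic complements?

strategic complements

NetOne's profit: π = (p_{NetOne} − 12)(120 − 3p_{NetOne} + p_{LinkUp}).
∂π/∂p_{NetOne} = 156 − 6p_{NetOne} + p_{LinkUp} = 0 ⇒ p_{NetOne} = 26 + (1/6)p_{LinkUp}.
The best-response slope dp_{NetOne}/dp_{LinkUp} = 1/6 > 0: the reaction function is upward-sloping, so the choices are strategic complements.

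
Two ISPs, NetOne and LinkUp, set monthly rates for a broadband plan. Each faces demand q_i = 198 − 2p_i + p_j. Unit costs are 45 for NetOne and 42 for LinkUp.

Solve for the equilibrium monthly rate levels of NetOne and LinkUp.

95.6, 94.4

NetOne's profit: π = (p_{NetOne} − 45)(198 − 2p_{NetOne} + p_{LinkUp}).
∂π/∂p_{NetOne} = 288 − 4p_{NetOne} + p_{LinkUp} = 0 ⇒ p_{NetOne} = 72 + 0.25p_{LinkUp}.
Similarly p_{LinkUp} = 70.5 + 0.25p_{NetOne}.
Substituting the second reaction function into the first: p_{NetOne} = 72 + 0.25(70.5 + 0.25p_{NetOne}), which gives 0.9375p_{NetOne} = 89.625 ⇒ p_{NetOne} = 95.6.
Then p_{LinkUp} = 70.5 + 0.25·95.6 = 94.4.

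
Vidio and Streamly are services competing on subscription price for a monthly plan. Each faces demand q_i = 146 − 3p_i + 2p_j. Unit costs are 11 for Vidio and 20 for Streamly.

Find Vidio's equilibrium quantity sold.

106.3125

Vidio's profit: π = (p_{Vidio} − 11)(146 − 3p_{Vidio} + 2p_{Streamly}).
∂π/∂p_{Vidio} = 179 − 6p_{Vidio} + 2p_{Streamly} = 0 ⇒ p_{Vidio} = 179/6 + (1/3)p_{Streamly}.
Similarly p_{Streamly} = 103/3 + (1/3)p_{Vidio}.
Solving the two reaction functions simultaneously: (1 − (1/3)(1/3))p_{Vidio} = 179/6 + (1/3)·(103/3), so (8/9)p_{Vidio} = 743/18 and p_{Vidio} = 46.4375.
Then p_{Streamly} = 103/3 + (1/3)·46.4375 = 49.8125.
q_{Vidio} = 146 − 3·46.4375 + 2·49.8125 = 106.3125.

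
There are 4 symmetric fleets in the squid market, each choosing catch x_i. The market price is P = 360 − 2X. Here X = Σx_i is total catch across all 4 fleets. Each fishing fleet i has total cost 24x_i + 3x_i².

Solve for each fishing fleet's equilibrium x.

21

A representative fishing fleet's profit is π_i = x_i(360 − 2X) − 24x_i − 3x_i², with X = x_i + Σ_{j≠i} x_j.
First-order condition: 336 − 10x_i − 2Σ_{j≠i} x_j = 0.
With identical fishing fleets, set every x_j = x: then 336 − 10x − 6x = 0, i.e. x = 336/16 = 21.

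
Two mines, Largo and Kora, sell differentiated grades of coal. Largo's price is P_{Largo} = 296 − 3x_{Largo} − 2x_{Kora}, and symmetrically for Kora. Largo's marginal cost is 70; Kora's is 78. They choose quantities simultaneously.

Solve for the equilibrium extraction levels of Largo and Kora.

28.75, 26.75

Mine Largo's profit: π = x_{Largo}(296 − 3x_{Largo} − 2x_{Kora}) − 70x_{Largo}.
∂π/∂x_{Largo} = 226 − 6x_{Largo} − 2x_{Kora} = 0 ⇒ x_{Largo} = 113/3 − (1/3)x_{Kora}.
Similarly x_{Kora} = 109/3 − (1/3)x_{Largo}.
Solving the two reaction functions simultaneously: (1 − (−1/3)(−1/3))x_{Largo} = 113/3 − (1/3)·(109/3), so (8/9)x_{Largo} = 230/9 and x_{Largo} = 28.75.
Then x_{Kora} = 109/3 − (1/3)·28.75 = 26.75.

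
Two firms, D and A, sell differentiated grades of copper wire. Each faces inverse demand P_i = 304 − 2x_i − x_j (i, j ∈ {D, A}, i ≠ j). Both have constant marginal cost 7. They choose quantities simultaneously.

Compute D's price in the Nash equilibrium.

Firm D's profit: π = x_D(304 − 2x_D − x_A) − 7x_D.
∂π/∂x_D = 297 − 4x_D − x_A = 0 ⇒ x_D = 74.25 − 0.25x_A.
The game is symmetric, so in equilibrium x_A = x_D: the reaction function gives 1.25x_D = 74.25, hence x_D = 59.4.
P_D = 304 − 2·59.4 − 59.4 = 125.8.

125.8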